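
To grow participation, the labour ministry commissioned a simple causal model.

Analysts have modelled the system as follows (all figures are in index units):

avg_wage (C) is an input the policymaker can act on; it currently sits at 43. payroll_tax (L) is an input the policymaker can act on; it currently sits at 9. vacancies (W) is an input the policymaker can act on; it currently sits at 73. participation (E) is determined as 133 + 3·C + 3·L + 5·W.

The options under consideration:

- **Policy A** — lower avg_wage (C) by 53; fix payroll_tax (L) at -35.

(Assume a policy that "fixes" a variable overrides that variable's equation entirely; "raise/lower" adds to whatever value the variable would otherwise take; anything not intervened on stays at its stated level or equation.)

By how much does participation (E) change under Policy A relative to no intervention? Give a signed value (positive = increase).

Baseline:
  C = 43
  L = 9
  W = 73
  E = 133 + 3·43 + 3·9 + 5·73 = 654
Policy A (C − 53, L := -35):
  C = 43 − 53 = -10
  L = -35
  W = 73
  E = 133 + 3·(-10) + 3·(-35) + 5·73 = 363
Change in E: 363 − 654 = -291

-291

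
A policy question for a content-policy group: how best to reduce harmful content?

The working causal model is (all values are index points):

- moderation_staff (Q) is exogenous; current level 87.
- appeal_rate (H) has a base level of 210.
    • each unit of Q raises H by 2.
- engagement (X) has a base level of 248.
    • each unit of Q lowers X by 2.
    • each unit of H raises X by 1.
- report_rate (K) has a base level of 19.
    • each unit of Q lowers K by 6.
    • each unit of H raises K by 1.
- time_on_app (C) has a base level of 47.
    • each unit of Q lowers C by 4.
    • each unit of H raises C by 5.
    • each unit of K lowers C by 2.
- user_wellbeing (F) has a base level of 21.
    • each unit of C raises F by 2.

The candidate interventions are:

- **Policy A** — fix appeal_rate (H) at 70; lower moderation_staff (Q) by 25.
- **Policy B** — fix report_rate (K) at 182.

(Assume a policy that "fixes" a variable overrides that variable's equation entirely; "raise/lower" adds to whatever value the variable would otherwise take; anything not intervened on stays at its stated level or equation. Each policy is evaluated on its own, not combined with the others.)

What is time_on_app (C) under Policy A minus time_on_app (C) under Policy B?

-540

Policy A (H := 70, Q − 25):
  Q = 87 − 25 = 62
  H = 70
  K = 19 − 6·62 + 70 = -283
  C = 47 − 4·62 + 5·70 − 2·(-283) = 715
Policy B (K := 182):
  Q = 87
  H = 210 + 2·87 = 384
  K = 182
  C = 47 − 4·87 + 5·384 − 2·182 = 1255
C: 715 − 1255 = -540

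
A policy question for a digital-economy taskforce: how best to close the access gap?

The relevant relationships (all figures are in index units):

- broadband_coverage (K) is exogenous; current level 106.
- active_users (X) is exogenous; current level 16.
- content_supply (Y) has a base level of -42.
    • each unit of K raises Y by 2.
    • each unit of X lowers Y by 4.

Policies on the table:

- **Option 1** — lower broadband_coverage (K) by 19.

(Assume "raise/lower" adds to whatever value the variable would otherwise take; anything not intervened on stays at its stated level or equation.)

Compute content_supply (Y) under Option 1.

68

Option 1 (K − 19):
  K = 106 − 19 = 87
  X = 16
  Y = -42 + 2·87 − 4·16 = 68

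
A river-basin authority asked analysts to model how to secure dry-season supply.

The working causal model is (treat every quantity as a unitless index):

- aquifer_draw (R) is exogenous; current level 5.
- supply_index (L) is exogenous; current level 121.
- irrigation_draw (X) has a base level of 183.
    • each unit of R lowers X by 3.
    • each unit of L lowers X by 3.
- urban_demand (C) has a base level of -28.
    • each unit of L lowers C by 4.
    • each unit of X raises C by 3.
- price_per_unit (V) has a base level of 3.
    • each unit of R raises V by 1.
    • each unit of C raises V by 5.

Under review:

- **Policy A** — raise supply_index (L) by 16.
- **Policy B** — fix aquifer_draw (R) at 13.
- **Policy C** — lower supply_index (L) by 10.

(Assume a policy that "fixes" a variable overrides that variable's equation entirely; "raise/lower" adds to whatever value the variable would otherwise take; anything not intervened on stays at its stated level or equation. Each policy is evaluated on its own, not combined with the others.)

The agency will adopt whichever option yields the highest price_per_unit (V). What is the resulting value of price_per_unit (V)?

-4827

Policy A (L + 16):
  R = 5
  L = 121 + 16 = 137
  X = 183 − 3·5 − 3·137 = -243
  C = -28 − 4·137 + 3·(-243) = -1305
  V = 3 + 5 + 5·(-1305) = -6517
Policy B (R := 13):
  R = 13
  L = 121
  X = 183 − 3·13 − 3·121 = -219
  C = -28 − 4·121 + 3·(-219) = -1169
  V = 3 + 13 + 5·(-1169) = -5829
Policy C (L − 10):
  R = 5
  L = 121 − 10 = 111
  X = 183 − 3·5 − 3·111 = -165
  C = -28 − 4·111 + 3·(-165) = -967
  V = 3 + 5 + 5·(-967) = -4827
Comparing — Policy A: V=-6517, Policy B: V=-5829, Policy C: V=-4827. Highest is -4827 (Policy C).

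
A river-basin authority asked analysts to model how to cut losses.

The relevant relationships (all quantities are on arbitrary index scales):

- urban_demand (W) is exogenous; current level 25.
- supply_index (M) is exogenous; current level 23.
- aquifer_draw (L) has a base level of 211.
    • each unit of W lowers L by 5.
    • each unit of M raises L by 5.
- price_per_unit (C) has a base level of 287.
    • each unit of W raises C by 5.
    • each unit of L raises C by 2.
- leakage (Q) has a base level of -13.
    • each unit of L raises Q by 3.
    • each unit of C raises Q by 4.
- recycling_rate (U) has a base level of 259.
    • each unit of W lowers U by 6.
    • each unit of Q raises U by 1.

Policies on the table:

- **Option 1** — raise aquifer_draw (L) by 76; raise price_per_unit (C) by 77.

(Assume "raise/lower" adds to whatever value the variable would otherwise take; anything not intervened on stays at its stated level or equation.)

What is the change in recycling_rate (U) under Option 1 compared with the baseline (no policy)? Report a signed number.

Baseline:
  W = 25
  M = 23
  L = 211 − 5·25 + 5·23 = 201
  C = 287 + 5·25 + 2·201 = 814
  Q = -13 + 3·201 + 4·814 = 3846
  U = 259 − 6·25 + 3846 = 3955
Option 1 (L + 76, C + 77):
  W = 25
  M = 23
  L = 211 − 5·25 + 5·23 (+76 from intervention) = 277
  C = 287 + 5·25 + 2·277 (+77 from intervention) = 1043
  Q = -13 + 3·277 + 4·1043 = 4990
  U = 259 − 6·25 + 4990 = 5099
Change in U: 5099 − 3955 = 1144

1144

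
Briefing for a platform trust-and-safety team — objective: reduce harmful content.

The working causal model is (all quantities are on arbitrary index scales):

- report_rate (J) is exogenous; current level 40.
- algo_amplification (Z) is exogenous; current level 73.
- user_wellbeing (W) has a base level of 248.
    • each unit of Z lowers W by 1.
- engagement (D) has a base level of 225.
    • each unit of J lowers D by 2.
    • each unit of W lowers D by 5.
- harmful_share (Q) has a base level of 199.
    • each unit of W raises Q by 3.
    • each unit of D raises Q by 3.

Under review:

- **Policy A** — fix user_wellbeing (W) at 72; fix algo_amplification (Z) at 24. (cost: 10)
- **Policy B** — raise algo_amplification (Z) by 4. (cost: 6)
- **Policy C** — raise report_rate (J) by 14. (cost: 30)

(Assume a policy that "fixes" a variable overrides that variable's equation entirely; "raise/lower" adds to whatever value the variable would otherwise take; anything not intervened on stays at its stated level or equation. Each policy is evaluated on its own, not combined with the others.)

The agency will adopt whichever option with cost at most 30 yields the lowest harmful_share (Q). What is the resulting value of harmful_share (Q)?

-1550

Policy A (W := 72, Z := 24):
  J = 40
  Z = 24
  W = 72
  D = 225 − 2·40 − 5·72 = -215
  Q = 199 + 3·72 + 3·(-215) = -230
Policy B (Z + 4):
  J = 40
  Z = 73 + 4 = 77
  W = 248 − 77 = 171
  D = 225 − 2·40 − 5·171 = -710
  Q = 199 + 3·171 + 3·(-710) = -1418
Policy C (J + 14):
  J = 40 + 14 = 54
  Z = 73
  W = 248 − 73 = 175
  D = 225 − 2·54 − 5·175 = -758
  Q = 199 + 3·175 + 3·(-758) = -1550
Comparing — Policy A: Q=-230, Policy B: Q=-1418, Policy C: Q=-1550. Lowest is -1550 (Policy C).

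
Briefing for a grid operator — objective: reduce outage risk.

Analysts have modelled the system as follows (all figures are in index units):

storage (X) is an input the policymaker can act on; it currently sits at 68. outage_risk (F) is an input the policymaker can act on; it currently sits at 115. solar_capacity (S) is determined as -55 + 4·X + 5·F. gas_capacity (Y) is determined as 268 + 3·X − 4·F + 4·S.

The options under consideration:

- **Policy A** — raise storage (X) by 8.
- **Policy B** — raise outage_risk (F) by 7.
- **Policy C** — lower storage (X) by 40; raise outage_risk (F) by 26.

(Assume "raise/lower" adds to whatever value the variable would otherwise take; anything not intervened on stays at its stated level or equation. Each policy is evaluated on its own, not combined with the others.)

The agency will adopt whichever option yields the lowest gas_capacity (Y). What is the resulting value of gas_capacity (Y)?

Policy A (X + 8):
  X = 68 + 8 = 76
  F = 115
  S = -55 + 4·76 + 5·115 = 824
  Y = 268 + 3·76 − 4·115 + 4·824 = 3332
Policy B (F + 7):
  X = 68
  F = 115 + 7 = 122
  S = -55 + 4·68 + 5·122 = 827
  Y = 268 + 3·68 − 4·122 + 4·827 = 3292
Policy C (X − 40, F + 26):
  X = 68 − 40 = 28
  F = 115 + 26 = 141
  S = -55 + 4·28 + 5·141 = 762
  Y = 268 + 3·28 − 4·141 + 4·762 = 2836
Comparing — Policy A: Y=3332, Policy B: Y=3292, Policy C: Y=2836. Lowest is 2836 (Policy C).

2836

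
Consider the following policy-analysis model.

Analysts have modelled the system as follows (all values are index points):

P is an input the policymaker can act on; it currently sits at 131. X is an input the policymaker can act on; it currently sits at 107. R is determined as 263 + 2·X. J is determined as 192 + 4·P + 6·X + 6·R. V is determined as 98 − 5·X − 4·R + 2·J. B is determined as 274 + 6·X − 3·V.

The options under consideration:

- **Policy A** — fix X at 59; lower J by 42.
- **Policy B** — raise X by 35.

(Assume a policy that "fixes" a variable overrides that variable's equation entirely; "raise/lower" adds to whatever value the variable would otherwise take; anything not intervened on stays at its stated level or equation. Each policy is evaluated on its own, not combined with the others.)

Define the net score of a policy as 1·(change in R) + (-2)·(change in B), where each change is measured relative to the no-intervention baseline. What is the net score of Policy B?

Baseline:
  P = 131
  X = 107
  R = 263 + 2·107 = 477
  J = 192 + 4·131 + 6·107 + 6·477 = 4220
  V = 98 − 5·107 − 4·477 + 2·4220 = 6095
  B = 274 + 6·107 − 3·6095 = -17369
Policy B (X + 35):
  P = 131
  X = 107 + 35 = 142
  R = 263 + 2·142 = 547
  J = 192 + 4·131 + 6·142 + 6·547 = 4850
  V = 98 − 5·142 − 4·547 + 2·4850 = 6900
  B = 274 + 6·142 − 3·6900 = -19574
ΔR = 547 − 477 = 70; ΔB = -19574 − (-17369) = -2205
Score = 1·70 + (-2)·(-2205) = 4480

4480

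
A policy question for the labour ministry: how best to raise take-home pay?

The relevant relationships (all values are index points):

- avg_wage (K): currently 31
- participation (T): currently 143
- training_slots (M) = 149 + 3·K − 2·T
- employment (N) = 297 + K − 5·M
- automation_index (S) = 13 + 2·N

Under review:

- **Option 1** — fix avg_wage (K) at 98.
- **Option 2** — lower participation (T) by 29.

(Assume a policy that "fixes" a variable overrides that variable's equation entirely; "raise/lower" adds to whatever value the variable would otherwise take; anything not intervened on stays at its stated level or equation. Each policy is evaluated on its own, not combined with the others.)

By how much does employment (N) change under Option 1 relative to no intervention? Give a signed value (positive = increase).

Baseline:
  K = 31
  T = 143
  M = 149 + 3·31 − 2·143 = -44
  N = 297 + 31 − 5·(-44) = 548
Option 1 (K := 98):
  K = 98
  T = 143
  M = 149 + 3·98 − 2·143 = 157
  N = 297 + 98 − 5·157 = -390
Change in N: -390 − 548 = -938

-938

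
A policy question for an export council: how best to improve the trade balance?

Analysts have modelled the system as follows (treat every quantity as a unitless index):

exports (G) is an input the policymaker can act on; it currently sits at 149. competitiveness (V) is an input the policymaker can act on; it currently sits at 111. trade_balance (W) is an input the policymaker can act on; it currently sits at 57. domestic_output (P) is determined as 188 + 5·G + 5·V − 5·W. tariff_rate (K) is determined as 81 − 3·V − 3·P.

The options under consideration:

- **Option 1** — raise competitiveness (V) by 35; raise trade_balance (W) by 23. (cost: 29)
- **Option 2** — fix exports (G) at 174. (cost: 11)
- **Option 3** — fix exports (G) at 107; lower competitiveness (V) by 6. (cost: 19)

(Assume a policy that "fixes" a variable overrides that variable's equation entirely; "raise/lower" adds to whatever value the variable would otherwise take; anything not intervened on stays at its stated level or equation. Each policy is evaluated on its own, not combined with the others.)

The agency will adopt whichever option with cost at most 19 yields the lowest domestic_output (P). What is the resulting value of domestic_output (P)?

963

Option 2 (G := 174):
  G = 174
  V = 111
  W = 57
  P = 188 + 5·174 + 5·111 − 5·57 = 1328
Option 3 (G := 107, V − 6):
  G = 107
  V = 111 − 6 = 105
  W = 57
  P = 188 + 5·107 + 5·105 − 5·57 = 963
Comparing — Option 2: P=1328, Option 3: P=963. Lowest is 963 (Option 3).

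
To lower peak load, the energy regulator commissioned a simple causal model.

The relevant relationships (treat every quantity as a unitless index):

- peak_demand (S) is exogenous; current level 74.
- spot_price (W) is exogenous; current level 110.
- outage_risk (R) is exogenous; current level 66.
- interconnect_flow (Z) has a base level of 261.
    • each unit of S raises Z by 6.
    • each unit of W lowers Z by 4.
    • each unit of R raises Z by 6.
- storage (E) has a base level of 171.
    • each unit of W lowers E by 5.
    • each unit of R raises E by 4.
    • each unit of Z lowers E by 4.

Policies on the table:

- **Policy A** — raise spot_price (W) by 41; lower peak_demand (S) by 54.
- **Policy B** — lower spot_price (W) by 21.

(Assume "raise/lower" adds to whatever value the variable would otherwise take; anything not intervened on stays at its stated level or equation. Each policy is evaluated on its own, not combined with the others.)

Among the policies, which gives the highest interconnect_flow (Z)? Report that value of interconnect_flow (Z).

Policy A (W + 41, S − 54):
  S = 74 − 54 = 20
  W = 110 + 41 = 151
  R = 66
  Z = 261 + 6·20 − 4·151 + 6·66 = 173
Policy B (W − 21):
  S = 74
  W = 110 − 21 = 89
  R = 66
  Z = 261 + 6·74 − 4·89 + 6·66 = 745
Comparing — Policy A: Z=173, Policy B: Z=745. Highest is 745 (Policy B).

745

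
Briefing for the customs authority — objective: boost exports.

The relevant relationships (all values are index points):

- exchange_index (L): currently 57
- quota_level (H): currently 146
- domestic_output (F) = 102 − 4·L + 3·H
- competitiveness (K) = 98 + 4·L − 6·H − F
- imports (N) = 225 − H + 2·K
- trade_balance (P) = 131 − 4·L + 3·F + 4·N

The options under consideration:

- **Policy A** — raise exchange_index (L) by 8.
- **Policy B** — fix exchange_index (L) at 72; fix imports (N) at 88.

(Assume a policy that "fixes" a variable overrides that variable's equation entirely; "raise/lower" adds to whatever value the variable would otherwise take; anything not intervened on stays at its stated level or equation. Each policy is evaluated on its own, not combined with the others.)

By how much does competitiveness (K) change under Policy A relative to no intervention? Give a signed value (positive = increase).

64

Baseline:
  L = 57
  H = 146
  F = 102 − 4·57 + 3·146 = 312
  K = 98 + 4·57 − 6·146 − 312 = -862
Policy A (L + 8):
  L = 57 + 8 = 65
  H = 146
  F = 102 − 4·65 + 3·146 = 280
  K = 98 + 4·65 − 6·146 − 280 = -798
Change in K: -798 − (-862) = 64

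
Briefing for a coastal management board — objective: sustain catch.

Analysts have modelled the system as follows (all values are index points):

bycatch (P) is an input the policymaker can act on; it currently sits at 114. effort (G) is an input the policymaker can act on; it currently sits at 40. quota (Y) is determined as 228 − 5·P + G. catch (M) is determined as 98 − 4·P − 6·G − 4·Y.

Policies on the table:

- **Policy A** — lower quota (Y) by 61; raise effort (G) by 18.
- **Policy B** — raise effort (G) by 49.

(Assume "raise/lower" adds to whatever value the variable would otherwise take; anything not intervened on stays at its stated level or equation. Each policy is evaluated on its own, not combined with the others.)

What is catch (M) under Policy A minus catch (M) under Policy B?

Policy A (Y − 61, G + 18):
  P = 114
  G = 40 + 18 = 58
  Y = 228 − 5·114 + 58 (−61 from intervention) = -345
  M = 98 − 4·114 − 6·58 − 4·(-345) = 674
Policy B (G + 49):
  P = 114
  G = 40 + 49 = 89
  Y = 228 − 5·114 + 89 = -253
  M = 98 − 4·114 − 6·89 − 4·(-253) = 120
M: 674 − 120 = 554

554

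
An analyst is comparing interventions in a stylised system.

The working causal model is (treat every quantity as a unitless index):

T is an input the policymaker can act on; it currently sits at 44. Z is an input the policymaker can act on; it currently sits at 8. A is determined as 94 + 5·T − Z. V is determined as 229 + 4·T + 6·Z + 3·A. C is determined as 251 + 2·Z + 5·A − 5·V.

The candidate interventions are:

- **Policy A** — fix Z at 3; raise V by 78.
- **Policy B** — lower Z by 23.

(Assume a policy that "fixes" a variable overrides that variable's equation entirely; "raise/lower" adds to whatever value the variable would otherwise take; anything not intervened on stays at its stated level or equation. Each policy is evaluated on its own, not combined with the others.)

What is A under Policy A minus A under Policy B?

Policy A (Z := 3, V + 78):
  T = 44
  Z = 3
  A = 94 + 5·44 − 3 = 311
Policy B (Z − 23):
  T = 44
  Z = 8 − 23 = -15
  A = 94 + 5·44 − (-15) = 329
A: 311 − 329 = -18

-18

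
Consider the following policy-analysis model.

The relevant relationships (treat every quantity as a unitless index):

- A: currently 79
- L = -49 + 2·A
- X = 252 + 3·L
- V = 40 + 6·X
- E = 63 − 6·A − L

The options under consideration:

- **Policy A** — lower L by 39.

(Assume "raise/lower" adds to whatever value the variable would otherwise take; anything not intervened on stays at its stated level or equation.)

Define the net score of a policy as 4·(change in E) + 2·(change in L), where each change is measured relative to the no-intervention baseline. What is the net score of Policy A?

Baseline:
  A = 79
  L = -49 + 2·79 = 109
  E = 63 − 6·79 − 109 = -520
Policy A (L − 39):
  A = 79
  L = -49 + 2·79 (−39 from intervention) = 70
  E = 63 − 6·79 − 70 = -481
ΔE = -481 − (-520) = 39; ΔL = 70 − 109 = -39
Score = 4·39 + 2·(-39) = 78

78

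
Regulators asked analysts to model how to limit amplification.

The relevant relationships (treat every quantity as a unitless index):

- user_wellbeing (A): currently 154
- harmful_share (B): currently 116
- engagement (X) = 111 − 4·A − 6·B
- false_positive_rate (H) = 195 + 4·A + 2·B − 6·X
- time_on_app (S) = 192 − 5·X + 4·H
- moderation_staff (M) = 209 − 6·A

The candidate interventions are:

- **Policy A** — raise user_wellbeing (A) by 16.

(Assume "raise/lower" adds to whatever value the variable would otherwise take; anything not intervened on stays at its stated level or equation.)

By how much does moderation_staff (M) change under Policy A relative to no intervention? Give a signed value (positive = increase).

Baseline:
  A = 154
  M = 209 − 6·154 = -715
Policy A (A + 16):
  A = 154 + 16 = 170
  M = 209 − 6·170 = -811
Change in M: -811 − (-715) = -96

-96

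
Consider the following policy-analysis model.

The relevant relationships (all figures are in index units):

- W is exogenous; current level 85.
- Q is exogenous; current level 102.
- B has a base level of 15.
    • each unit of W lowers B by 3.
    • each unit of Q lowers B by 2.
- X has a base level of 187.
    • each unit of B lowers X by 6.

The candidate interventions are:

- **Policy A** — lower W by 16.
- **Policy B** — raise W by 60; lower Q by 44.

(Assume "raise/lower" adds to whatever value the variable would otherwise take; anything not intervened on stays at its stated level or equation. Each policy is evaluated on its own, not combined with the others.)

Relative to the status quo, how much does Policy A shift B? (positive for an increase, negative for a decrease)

Baseline:
  W = 85
  Q = 102
  B = 15 − 3·85 − 2·102 = -444
Policy A (W − 16):
  W = 85 − 16 = 69
  Q = 102
  B = 15 − 3·69 − 2·102 = -396
Change in B: -396 − (-444) = 48

48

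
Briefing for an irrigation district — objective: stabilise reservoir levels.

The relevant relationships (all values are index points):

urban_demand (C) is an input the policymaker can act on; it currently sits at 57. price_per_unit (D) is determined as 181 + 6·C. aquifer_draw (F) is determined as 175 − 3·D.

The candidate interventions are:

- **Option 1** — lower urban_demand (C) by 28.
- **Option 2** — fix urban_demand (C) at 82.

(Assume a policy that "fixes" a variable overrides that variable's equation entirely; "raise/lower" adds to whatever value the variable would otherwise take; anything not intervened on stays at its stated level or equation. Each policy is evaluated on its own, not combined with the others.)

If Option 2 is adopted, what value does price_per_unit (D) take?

673

Option 2 (C := 82):
  C = 82
  D = 181 + 6·82 = 673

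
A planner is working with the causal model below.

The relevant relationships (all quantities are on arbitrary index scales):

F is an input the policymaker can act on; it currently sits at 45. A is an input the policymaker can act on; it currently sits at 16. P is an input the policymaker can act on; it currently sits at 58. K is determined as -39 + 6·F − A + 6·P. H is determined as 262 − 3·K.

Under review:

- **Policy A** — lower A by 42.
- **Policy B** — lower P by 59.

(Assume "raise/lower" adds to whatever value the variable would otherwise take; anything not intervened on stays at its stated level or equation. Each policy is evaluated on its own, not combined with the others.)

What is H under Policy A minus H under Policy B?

-1188

Policy A (A − 42):
  F = 45
  A = 16 − 42 = -26
  P = 58
  K = -39 + 6·45 − (-26) + 6·58 = 605
  H = 262 − 3·605 = -1553
Policy B (P − 59):
  F = 45
  A = 16
  P = 58 − 59 = -1
  K = -39 + 6·45 − 16 + 6·(-1) = 209
  H = 262 − 3·209 = -365
H: -1553 − (-365) = -1188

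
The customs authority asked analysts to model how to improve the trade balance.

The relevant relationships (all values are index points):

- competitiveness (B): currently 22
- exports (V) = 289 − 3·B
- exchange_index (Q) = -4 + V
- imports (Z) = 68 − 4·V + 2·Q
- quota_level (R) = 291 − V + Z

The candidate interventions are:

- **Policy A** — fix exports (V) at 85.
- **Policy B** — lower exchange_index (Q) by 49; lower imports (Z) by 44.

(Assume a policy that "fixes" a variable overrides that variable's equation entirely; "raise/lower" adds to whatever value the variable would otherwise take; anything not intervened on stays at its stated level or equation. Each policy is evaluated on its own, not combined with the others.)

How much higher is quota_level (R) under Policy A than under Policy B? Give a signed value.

Policy A (V := 85):
  B = 22
  V = 85
  Q = -4 + 85 = 81
  Z = 68 − 4·85 + 2·81 = -110
  R = 291 − 85 + (-110) = 96
Policy B (Q − 49, Z − 44):
  B = 22
  V = 289 − 3·22 = 223
  Q = -4 + 223 (−49 from intervention) = 170
  Z = 68 − 4·223 + 2·170 (−44 from intervention) = -528
  R = 291 − 223 + (-528) = -460
R: 96 − (-460) = 556

556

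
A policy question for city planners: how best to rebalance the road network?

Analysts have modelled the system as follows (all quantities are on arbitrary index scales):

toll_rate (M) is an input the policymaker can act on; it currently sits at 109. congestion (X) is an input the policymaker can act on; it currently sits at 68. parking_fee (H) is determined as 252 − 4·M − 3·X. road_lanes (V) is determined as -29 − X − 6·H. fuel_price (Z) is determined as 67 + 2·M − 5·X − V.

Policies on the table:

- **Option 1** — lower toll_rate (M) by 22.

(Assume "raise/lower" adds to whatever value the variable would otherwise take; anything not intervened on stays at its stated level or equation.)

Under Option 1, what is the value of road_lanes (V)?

1703

Option 1 (M − 22):
  M = 109 − 22 = 87
  X = 68
  H = 252 − 4·87 − 3·68 = -300
  V = -29 − 68 − 6·(-300) = 1703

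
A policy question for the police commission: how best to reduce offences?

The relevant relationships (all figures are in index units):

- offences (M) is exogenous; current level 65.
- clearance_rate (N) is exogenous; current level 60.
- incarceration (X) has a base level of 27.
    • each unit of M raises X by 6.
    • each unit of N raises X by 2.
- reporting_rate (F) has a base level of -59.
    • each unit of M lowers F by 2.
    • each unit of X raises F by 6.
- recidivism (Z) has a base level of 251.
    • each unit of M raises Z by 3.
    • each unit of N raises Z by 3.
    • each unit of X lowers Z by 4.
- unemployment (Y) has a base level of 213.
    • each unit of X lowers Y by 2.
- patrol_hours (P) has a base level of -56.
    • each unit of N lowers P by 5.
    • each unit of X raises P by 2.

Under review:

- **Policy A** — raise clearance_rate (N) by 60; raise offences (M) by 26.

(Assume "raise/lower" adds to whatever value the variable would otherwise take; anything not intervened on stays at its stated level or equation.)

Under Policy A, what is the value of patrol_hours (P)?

970

Policy A (N + 60, M + 26):
  M = 65 + 26 = 91
  N = 60 + 60 = 120
  X = 27 + 6·91 + 2·120 = 813
  P = -56 − 5·120 + 2·813 = 970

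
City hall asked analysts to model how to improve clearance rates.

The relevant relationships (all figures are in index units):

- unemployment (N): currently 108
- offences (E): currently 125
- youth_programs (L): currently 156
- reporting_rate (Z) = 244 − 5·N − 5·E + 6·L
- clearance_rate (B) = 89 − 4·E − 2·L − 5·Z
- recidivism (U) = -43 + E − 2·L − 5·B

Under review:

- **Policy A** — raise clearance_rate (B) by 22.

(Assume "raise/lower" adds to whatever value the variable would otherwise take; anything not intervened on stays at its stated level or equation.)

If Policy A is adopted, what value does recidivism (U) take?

Policy A (B + 22):
  N = 108
  E = 125
  L = 156
  Z = 244 − 5·108 − 5·125 + 6·156 = 15
  B = 89 − 4·125 − 2·156 − 5·15 (+22 from intervention) = -776
  U = -43 + 125 − 2·156 − 5·(-776) = 3650

3650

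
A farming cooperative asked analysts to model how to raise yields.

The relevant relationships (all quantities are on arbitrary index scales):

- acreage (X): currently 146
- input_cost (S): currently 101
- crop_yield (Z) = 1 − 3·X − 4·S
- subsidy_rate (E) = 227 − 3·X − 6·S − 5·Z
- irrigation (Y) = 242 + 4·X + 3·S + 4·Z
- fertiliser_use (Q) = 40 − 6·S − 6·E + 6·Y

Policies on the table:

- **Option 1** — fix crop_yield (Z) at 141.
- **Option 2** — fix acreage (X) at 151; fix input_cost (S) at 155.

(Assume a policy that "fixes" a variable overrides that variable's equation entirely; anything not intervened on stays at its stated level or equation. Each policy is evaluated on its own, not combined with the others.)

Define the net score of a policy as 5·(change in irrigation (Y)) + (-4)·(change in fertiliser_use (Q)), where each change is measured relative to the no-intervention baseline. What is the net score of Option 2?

Baseline:
  X = 146
  S = 101
  Z = 1 − 3·146 − 4·101 = -841
  E = 227 − 3·146 − 6·101 − 5·(-841) = 3388
  Y = 242 + 4·146 + 3·101 + 4·(-841) = -2235
  Q = 40 − 6·101 − 6·3388 + 6·(-2235) = -34304
Option 2 (X := 151, S := 155):
  X = 151
  S = 155
  Z = 1 − 3·151 − 4·155 = -1072
  E = 227 − 3·151 − 6·155 − 5·(-1072) = 4204
  Y = 242 + 4·151 + 3·155 + 4·(-1072) = -2977
  Q = 40 − 6·155 − 6·4204 + 6·(-2977) = -43976
ΔY = -2977 − (-2235) = -742; ΔQ = -43976 − (-34304) = -9672
Score = 5·(-742) + (-4)·(-9672) = 34978

34978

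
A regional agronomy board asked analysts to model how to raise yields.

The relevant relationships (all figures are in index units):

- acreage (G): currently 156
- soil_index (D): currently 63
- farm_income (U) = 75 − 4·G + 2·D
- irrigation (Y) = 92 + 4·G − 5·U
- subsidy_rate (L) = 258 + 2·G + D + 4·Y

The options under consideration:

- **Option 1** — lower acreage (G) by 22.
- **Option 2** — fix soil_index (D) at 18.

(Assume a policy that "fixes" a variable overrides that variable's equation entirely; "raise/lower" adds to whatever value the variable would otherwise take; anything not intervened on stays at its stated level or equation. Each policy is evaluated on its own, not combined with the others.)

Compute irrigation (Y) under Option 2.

Option 2 (D := 18):
  G = 156
  D = 18
  U = 75 − 4·156 + 2·18 = -513
  Y = 92 + 4·156 − 5·(-513) = 3281

3281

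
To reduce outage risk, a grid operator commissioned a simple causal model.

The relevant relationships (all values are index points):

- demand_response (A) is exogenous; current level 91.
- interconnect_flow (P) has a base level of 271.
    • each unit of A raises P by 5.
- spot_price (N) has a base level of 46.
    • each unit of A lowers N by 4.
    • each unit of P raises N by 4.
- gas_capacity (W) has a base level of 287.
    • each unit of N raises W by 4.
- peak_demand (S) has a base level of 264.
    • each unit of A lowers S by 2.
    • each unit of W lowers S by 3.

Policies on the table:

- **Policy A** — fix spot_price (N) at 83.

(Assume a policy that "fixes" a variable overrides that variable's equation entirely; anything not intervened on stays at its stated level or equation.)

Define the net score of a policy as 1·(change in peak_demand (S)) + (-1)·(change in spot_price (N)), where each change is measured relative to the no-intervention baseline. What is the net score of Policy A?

32539

Baseline:
  A = 91
  P = 271 + 5·91 = 726
  N = 46 − 4·91 + 4·726 = 2586
  W = 287 + 4·2586 = 10631
  S = 264 − 2·91 − 3·10631 = -31811
Policy A (N := 83):
  A = 91
  P = 271 + 5·91 = 726
  N = 83
  W = 287 + 4·83 = 619
  S = 264 − 2·91 − 3·619 = -1775
ΔS = -1775 − (-31811) = 30036; ΔN = 83 − 2586 = -2503
Score = 1·30036 + (-1)·(-2503) = 32539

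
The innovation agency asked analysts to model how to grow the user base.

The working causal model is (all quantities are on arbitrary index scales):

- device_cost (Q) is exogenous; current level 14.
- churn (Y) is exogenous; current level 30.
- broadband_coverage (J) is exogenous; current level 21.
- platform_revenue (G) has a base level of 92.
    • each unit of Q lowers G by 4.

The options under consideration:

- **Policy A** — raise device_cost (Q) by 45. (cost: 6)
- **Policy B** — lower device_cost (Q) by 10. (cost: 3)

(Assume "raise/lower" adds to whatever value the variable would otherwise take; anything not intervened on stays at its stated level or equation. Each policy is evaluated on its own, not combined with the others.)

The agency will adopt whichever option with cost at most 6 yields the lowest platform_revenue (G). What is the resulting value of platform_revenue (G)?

Policy A (Q + 45):
  Q = 14 + 45 = 59
  G = 92 − 4·59 = -144
Policy B (Q − 10):
  Q = 14 − 10 = 4
  G = 92 − 4·4 = 76
Comparing — Policy A: G=-144, Policy B: G=76. Lowest is -144 (Policy A).

-144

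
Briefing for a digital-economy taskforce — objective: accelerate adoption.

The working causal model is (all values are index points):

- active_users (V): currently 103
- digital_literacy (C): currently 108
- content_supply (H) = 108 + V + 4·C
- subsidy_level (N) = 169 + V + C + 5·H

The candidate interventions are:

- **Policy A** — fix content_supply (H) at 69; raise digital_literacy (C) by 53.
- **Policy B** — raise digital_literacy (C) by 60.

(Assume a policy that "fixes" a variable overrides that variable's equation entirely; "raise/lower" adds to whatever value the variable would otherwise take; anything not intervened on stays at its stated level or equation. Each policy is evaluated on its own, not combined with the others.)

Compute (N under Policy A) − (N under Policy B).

-4077

Policy A (H := 69, C + 53):
  V = 103
  C = 108 + 53 = 161
  H = 69
  N = 169 + 103 + 161 + 5·69 = 778
Policy B (C + 60):
  V = 103
  C = 108 + 60 = 168
  H = 108 + 103 + 4·168 = 883
  N = 169 + 103 + 168 + 5·883 = 4855
N: 778 − 4855 = -4077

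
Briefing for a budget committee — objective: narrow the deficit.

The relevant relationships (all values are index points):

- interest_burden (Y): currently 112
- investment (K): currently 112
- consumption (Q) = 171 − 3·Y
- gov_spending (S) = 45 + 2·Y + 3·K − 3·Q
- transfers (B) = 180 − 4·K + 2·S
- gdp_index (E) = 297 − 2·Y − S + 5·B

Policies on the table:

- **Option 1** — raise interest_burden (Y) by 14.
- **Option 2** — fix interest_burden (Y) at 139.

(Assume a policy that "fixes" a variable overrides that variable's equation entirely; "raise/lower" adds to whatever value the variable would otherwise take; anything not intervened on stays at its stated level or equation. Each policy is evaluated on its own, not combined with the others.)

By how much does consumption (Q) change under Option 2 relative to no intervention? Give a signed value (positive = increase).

-81

Baseline:
  Y = 112
  Q = 171 − 3·112 = -165
Option 2 (Y := 139):
  Y = 139
  Q = 171 − 3·139 = -246
Change in Q: -246 − (-165) = -81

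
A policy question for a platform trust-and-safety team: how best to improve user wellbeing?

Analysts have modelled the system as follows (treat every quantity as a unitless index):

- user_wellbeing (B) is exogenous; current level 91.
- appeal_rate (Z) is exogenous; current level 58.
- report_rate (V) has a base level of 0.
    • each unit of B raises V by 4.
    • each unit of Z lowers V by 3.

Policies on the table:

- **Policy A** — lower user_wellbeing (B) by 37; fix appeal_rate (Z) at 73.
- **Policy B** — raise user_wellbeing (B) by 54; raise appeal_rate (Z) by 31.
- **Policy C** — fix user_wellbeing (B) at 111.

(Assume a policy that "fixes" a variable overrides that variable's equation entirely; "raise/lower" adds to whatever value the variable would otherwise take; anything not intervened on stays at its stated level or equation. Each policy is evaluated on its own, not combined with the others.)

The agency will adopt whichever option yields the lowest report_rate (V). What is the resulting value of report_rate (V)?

Policy A (B − 37, Z := 73):
  B = 91 − 37 = 54
  Z = 73
  V = 0 + 4·54 − 3·73 = -3
Policy B (B + 54, Z + 31):
  B = 91 + 54 = 145
  Z = 58 + 31 = 89
  V = 0 + 4·145 − 3·89 = 313
Policy C (B := 111):
  B = 111
  Z = 58
  V = 0 + 4·111 − 3·58 = 270
Comparing — Policy A: V=-3, Policy B: V=313, Policy C: V=270. Lowest is -3 (Policy A).

-3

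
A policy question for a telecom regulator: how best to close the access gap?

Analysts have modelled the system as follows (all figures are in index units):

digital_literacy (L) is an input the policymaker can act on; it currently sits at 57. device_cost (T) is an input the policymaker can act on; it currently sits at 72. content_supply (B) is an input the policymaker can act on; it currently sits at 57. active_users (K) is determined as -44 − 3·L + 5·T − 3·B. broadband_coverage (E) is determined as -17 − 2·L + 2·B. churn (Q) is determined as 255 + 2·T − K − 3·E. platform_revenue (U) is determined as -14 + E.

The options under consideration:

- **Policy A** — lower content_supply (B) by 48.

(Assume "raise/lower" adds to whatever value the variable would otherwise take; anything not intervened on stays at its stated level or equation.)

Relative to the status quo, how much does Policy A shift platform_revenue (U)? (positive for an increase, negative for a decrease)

-96

Baseline:
  L = 57
  B = 57
  E = -17 − 2·57 + 2·57 = -17
  U = -14 + (-17) = -31
Policy A (B − 48):
  L = 57
  B = 57 − 48 = 9
  E = -17 − 2·57 + 2·9 = -113
  U = -14 + (-113) = -127
Change in U: -127 − (-31) = -96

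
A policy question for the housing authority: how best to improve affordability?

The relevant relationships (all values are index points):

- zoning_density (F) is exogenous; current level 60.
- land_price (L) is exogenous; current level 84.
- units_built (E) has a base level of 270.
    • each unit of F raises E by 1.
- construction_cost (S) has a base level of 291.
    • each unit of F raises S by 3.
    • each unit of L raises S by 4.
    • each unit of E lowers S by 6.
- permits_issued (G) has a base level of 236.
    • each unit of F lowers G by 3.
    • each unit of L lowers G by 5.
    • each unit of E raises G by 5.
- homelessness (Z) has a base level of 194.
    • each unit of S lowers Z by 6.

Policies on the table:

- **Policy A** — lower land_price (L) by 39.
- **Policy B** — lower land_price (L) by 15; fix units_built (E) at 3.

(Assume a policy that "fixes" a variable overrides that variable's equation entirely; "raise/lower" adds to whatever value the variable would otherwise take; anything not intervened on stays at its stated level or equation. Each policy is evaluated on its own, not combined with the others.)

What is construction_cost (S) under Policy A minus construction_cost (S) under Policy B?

-2058

Policy A (L − 39):
  F = 60
  L = 84 − 39 = 45
  E = 270 + 60 = 330
  S = 291 + 3·60 + 4·45 − 6·330 = -1329
Policy B (L − 15, E := 3):
  F = 60
  L = 84 − 15 = 69
  E = 3
  S = 291 + 3·60 + 4·69 − 6·3 = 729
S: -1329 − 729 = -2058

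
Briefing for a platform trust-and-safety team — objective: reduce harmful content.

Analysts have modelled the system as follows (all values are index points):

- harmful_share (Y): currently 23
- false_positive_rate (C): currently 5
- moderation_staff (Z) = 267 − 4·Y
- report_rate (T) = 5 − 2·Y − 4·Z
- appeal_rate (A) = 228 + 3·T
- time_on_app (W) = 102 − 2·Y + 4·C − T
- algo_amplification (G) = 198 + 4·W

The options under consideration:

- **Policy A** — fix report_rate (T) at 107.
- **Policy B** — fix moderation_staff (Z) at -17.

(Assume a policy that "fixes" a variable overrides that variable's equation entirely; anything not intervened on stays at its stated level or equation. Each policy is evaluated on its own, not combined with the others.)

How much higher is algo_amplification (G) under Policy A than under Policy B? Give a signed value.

-320

Policy A (T := 107):
  Y = 23
  C = 5
  Z = 267 − 4·23 = 175
  T = 107
  W = 102 − 2·23 + 4·5 − 107 = -31
  G = 198 + 4·(-31) = 74
Policy B (Z := -17):
  Y = 23
  C = 5
  Z = -17
  T = 5 − 2·23 − 4·(-17) = 27
  W = 102 − 2·23 + 4·5 − 27 = 49
  G = 198 + 4·49 = 394
G: 74 − 394 = -320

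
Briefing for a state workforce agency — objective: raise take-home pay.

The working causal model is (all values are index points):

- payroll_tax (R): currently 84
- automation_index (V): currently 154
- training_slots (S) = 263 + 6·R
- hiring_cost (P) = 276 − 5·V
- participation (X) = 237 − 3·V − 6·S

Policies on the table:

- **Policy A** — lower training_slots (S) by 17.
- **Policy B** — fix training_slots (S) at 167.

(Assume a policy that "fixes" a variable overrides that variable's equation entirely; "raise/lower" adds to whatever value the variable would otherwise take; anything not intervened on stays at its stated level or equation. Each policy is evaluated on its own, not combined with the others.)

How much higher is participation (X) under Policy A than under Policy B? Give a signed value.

Policy A (S − 17):
  R = 84
  V = 154
  S = 263 + 6·84 (−17 from intervention) = 750
  X = 237 − 3·154 − 6·750 = -4725
Policy B (S := 167):
  R = 84
  V = 154
  S = 167
  X = 237 − 3·154 − 6·167 = -1227
X: -4725 − (-1227) = -3498

-3498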